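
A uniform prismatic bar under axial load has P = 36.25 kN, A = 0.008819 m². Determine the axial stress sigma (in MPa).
Model: a uniform prismatic bar under axial load, so sigma = P / A.
Convert to SI units:
  P = 36.25 kN = 36250 N
Substitute:
  sigma = 36250 / 0.008819
  sigma = 4.11 × 10⁶ Pa
Convert: sigma = 4.11 × 10⁶ Pa = 4.11 MPa
Final answer: sigma = 4.11 MPa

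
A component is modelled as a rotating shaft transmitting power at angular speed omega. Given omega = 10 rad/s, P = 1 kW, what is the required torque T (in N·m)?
Model: a rotating shaft transmitting power at angular speed omega, so P = T·omega.
Solve for T: T = P / omega.
Convert to SI units:
  P = 1 kW = 1000 W
Substitute:
  T = 1000 / 10
  T = 100 N·m
Final answer: T = 100 N·m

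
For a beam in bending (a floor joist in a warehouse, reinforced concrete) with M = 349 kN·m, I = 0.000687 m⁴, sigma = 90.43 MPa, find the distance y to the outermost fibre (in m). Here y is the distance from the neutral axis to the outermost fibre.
Model: a beam in bending, so sigma = (M·y) / I.
Solve for y: y = (sigma·I) / M.
Convert to SI units:
  M = 349 kN·m = 349000 N·m
  sigma = 90.43 MPa = 9.043 × 10⁷ Pa
Substitute:
  y = ((9.043 × 10⁷) × 0.000687) / 349000
  y = 0.178 m
Final answer: y = 0.178 m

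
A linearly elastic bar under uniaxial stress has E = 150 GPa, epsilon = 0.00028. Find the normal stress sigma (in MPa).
Model: a linearly elastic bar under uniaxial stress, so sigma = E·epsilon.
Convert to SI units:
  E = 150 GPa = 1.5 × 10¹¹ Pa
Substitute:
  sigma = (1.5 × 10¹¹) × 0.00028
  sigma = 4.2 × 10⁷ Pa
Convert: sigma = 4.2 × 10⁷ Pa = 42 MPa
Final answer: sigma = 42 MPa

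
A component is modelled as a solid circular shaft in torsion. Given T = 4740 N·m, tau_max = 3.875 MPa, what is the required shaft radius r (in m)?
Model: a solid circular shaft in torsion, so tau_max = (2·T) / (π·r^3).
Solve for r: r = ((2·T) / (π·tau_max))^(1/3).
Convert to SI units:
  tau_max = 3.875 MPa = 3.875 × 10⁶ Pa
Substitute:
  r = ((2 × 4740) / (π × (3.875 × 10⁶)))^(1/3)
  r = 0.092 m
Final answer: r = 0.092 m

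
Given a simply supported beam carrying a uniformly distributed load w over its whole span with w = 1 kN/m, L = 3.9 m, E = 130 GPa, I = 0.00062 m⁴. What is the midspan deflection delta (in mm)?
Model: a simply supported beam carrying a uniformly distributed load w over its whole span, so delta = (5·w·L^4) / (384·E·I).
Convert to SI units:
  w = 1 kN/m = 1000 N/m
  E = 130 GPa = 1.3 × 10¹¹ Pa
Substitute:
  delta = (5 × 1000 × 3.9^4) / (384 × (1.3 × 10¹¹) × 0.00062)
  delta = 3.737 × 10⁻⁵ m
Convert: delta = 3.737 × 10⁻⁵ m = 0.03737 mm
Final answer: delta = 0.03737 mm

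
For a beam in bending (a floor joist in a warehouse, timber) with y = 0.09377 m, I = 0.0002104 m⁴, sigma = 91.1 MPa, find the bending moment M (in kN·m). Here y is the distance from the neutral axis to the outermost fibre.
Model: a beam in bending, so sigma = (M·y) / I.
Solve for M: M = (sigma·I) / y.
Convert to SI units:
  sigma = 91.1 MPa = 9.11 × 10⁷ Pa
Substitute:
  M = ((9.11 × 10⁷) × 0.0002104) / 0.09377
  M = 204400 N·m
Convert: M = 204400 N·m = 204.4 kN·m
Final answer: M = 204.4 kN·m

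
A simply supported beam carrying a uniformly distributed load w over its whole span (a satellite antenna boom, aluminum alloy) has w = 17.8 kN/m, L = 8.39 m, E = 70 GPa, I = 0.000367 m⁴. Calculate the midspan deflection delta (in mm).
Model: a simply supported beam carrying a uniformly distributed load w over its whole span, so delta = (5·w·L^4) / (384·E·I).
Convert to SI units:
  w = 17.8 kN/m = 17800 N/m
  E = 70 GPa = 7 × 10¹⁰ Pa
Substitute:
  delta = (5 × 17800 × 8.39^4) / (384 × (7 × 10¹⁰) × 0.000367)
  delta = 0.0447 m
Convert: delta = 0.0447 m = 44.7 mm
Final answer: delta = 44.7 mm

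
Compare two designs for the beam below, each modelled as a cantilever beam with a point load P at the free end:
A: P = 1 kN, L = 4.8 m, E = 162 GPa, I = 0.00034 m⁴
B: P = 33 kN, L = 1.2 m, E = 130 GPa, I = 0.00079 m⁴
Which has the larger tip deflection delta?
Model: a cantilever beam with a point load P at the free end, so delta = (P·L^3) / (3·E·I) (SI units).
  A: delta = (1000 × 4.8^3) / (3 × (1.62 × 10¹¹) × 0.00034) = 0.0006693 m = 0.6693 mm
  B: delta = (33000 × 1.2^3) / (3 × (1.3 × 10¹¹) × 0.00079) = 0.0001851 m = 0.1851 mm
0.6693 mm > 0.1851 mm, so A is larger.
Final answer: A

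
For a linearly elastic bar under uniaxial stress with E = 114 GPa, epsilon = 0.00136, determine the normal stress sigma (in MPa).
Model: a linearly elastic bar under uniaxial stress, so epsilon = sigma / E.
Solve for sigma: sigma = epsilon·E.
Convert to SI units:
  E = 114 GPa = 1.14 × 10¹¹ Pa
Substitute:
  sigma = 0.00136 × (1.14 × 10¹¹)
  sigma = 1.55 × 10⁸ Pa
Convert: sigma = 1.55 × 10⁸ Pa = 155 MPa
Final answer: sigma = 155 MPa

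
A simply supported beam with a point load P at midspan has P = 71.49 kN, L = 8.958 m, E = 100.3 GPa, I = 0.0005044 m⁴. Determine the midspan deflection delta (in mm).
Model: a simply supported beam with a point load P at midspan, so delta = (P·L^3) / (48·E·I).
Convert to SI units:
  P = 71.49 kN = 71490 N
  E = 100.3 GPa = 1.003 × 10¹¹ Pa
Substitute:
  delta = (71490 × 8.958^3) / (48 × (1.003 × 10¹¹) × 0.0005044)
  delta = 0.02116 m
Convert: delta = 0.02116 m = 21.16 mm
Final answer: delta = 21.16 mm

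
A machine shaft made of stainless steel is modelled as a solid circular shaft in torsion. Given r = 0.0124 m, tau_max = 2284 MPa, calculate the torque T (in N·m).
Model: a solid circular shaft in torsion, so tau_max = (2·T) / (π·r^3).
Solve for T: T = (π·tau_max·r^3) / 2.
Convert to SI units:
  tau_max = 2284 MPa = 2.284 × 10⁹ Pa
Substitute:
  T = (π × (2.284 × 10⁹) × 0.0124^3) / 2
  T = 6840 N·m
Final answer: T = 6840 N·m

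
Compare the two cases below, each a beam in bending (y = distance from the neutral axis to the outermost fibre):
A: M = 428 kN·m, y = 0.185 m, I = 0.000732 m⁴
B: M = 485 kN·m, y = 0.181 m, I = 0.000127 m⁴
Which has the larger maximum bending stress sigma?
Model: a beam in bending (y = distance from the neutral axis to the outermost fibre), so sigma = (M·y) / I (SI units).
  A: sigma = (428000 × 0.185) / 0.000732 = 1.082 × 10⁸ Pa = 108.2 MPa
  B: sigma = (485000 × 0.181) / 0.000127 = 6.912 × 10⁸ Pa = 691.2 MPa
691.2 MPa > 108.2 MPa, so B is larger.
Final answer: B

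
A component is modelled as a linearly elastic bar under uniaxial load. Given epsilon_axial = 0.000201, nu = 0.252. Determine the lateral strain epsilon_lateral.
Model: a linearly elastic bar under uniaxial load, so epsilon_lateral = -nu·epsilon_axial.
Substitute:
  epsilon_lateral = -(0.252 × 0.000201)
  epsilon_lateral = -5.065 × 10⁻⁵
Final answer: epsilon_lateral = -5.065 × 10⁻⁵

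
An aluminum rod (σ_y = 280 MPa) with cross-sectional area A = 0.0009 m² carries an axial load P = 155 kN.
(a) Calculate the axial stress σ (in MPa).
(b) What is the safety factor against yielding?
(a) Axial stress σ = P/A. Convert P = 155 kN = 155000 N.
  σ = 155000 / 0.0009 = 1.722 × 10⁸ Pa = 172.2 MPa
(b) Safety factor SF = σ_y/σ = 280 / 172.2 = 1.626
Final answer: (a) σ = 172.2 MPa, (b) SF = 1.626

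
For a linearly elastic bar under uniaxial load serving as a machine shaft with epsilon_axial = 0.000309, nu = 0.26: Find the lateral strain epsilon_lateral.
Model: a linearly elastic bar under uniaxial load, so epsilon_lateral = -nu·epsilon_axial.
Substitute:
  epsilon_lateral = -(0.26 × 0.000309)
  epsilon_lateral = -8.034 × 10⁻⁵
Final answer: epsilon_lateral = -8.034 × 10⁻⁵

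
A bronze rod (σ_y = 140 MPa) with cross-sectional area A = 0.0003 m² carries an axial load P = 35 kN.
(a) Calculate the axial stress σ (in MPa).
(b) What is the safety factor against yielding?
(a) Axial stress σ = P/A. Convert P = 35 kN = 35000 N.
  σ = 35000 / 0.0003 = 1.167 × 10⁸ Pa = 116.7 MPa
(b) Safety factor SF = σ_y/σ = 140 / 116.7 = 1.2
Final answer: (a) σ = 116.7 MPa, (b) SF = 1.2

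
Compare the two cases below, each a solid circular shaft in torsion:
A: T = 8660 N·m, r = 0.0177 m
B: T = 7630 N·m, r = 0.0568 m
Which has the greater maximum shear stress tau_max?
Model: a solid circular shaft in torsion, so tau_max = (2·T) / (π·r^3) (SI units).
  A: tau_max = (2 × 8660) / (π × 0.0177^3) = 9.942 × 10⁸ Pa = 994.2 MPa
  B: tau_max = (2 × 7630) / (π × 0.0568^3) = 2.651 × 10⁷ Pa = 26.51 MPa
994.2 MPa > 26.51 MPa, so A is larger.
Final answer: A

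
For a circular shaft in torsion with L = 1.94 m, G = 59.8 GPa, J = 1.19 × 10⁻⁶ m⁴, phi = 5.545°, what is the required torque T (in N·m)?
Model: a circular shaft in torsion, so phi = (T·L) / (G·J).
Solve for T: T = (phi·G·J) / L.
Convert to SI units:
  G = 59.8 GPa = 5.98 × 10¹⁰ Pa
  phi = 5.545° = 0.09678 rad
Substitute:
  T = (0.09678 × (5.98 × 10¹⁰) × (1.19 × 10⁻⁶)) / 1.94
  T = 3550 N·m
Final answer: T = 3550 N·m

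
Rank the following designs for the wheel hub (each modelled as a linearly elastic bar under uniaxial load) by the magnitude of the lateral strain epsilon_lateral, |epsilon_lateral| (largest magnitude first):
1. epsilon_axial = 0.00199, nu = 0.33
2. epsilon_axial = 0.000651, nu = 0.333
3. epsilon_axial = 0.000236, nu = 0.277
Model: a linearly elastic bar under uniaxial load, so epsilon_lateral = -nu·epsilon_axial (SI units).
  Case 1: epsilon_lateral = -(0.33 × 0.00199) = -0.0006567
  Case 2: epsilon_lateral = -(0.333 × 0.000651) = -0.0002168
  Case 3: epsilon_lateral = -(0.277 × 0.000236) = -6.537 × 10⁻⁵
Ordering by |epsilon_lateral|: 0.0006567 (case 1) > 0.0002168 (case 2) > 6.537 × 10⁻⁵ (case 3)
Final answer: 1, 2, 3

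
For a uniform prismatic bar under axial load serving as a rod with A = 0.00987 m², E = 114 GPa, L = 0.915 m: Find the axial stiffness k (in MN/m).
Model: a uniform prismatic bar under axial load, so k = (A·E) / L.
Convert to SI units:
  E = 114 GPa = 1.14 × 10¹¹ Pa
Substitute:
  k = (0.00987 × (1.14 × 10¹¹)) / 0.915
  k = 1.23 × 10⁹ N/m
Convert: k = 1.23 × 10⁹ N/m = 1230 MN/m
Final answer: k = 1230 MN/m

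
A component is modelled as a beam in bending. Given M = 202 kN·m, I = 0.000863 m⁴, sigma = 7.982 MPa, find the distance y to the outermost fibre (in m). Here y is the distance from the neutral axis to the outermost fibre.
Model: a beam in bending, so sigma = (M·y) / I.
Solve for y: y = (sigma·I) / M.
Convert to SI units:
  M = 202 kN·m = 202000 N·m
  sigma = 7.982 MPa = 7.982 × 10⁶ Pa
Substitute:
  y = ((7.982 × 10⁶) × 0.000863) / 202000
  y = 0.0341 m
Final answer: y = 0.0341 m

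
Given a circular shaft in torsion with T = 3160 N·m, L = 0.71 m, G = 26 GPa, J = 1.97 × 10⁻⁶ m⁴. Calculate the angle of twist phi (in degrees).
Model: a circular shaft in torsion, so phi = (T·L) / (G·J).
Convert to SI units:
  G = 26 GPa = 2.6 × 10¹⁰ Pa
Substitute:
  phi = (3160 × 0.71) / ((2.6 × 10¹⁰) × (1.97 × 10⁻⁶))
  phi = 0.0438 rad
Convert to degrees: phi = 0.0438 × 180/π = 2.51°
Final answer: phi = 2.51°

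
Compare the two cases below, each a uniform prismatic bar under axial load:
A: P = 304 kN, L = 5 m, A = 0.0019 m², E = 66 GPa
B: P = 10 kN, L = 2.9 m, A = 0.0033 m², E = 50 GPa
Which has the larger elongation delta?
Model: a uniform prismatic bar under axial load, so delta = (P·L) / (A·E) (SI units).
  A: delta = (304000 × 5) / (0.0019 × (6.6 × 10¹⁰)) = 0.01212 m = 12.12 mm
  B: delta = (10000 × 2.9) / (0.0033 × (5 × 10¹⁰)) = 0.0001758 m = 0.1758 mm
12.12 mm > 0.1758 mm, so A is larger.
Final answer: A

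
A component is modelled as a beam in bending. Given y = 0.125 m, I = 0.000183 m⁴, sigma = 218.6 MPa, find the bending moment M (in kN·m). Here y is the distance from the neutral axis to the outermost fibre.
Model: a beam in bending, so sigma = (M·y) / I.
Solve for M: M = (sigma·I) / y.
Convert to SI units:
  sigma = 218.6 MPa = 2.186 × 10⁸ Pa
Substitute:
  M = ((2.186 × 10⁸) × 0.000183) / 0.125
  M = 320000 N·m
Convert: M = 320000 N·m = 320 kN·m
Final answer: M = 320 kN·m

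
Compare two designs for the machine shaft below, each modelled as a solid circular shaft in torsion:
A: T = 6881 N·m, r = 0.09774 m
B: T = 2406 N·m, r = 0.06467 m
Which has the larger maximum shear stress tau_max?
Model: a solid circular shaft in torsion, so tau_max = (2·T) / (π·r^3) (SI units).
  A: tau_max = (2 × 6881) / (π × 0.09774^3) = 4.692 × 10⁶ Pa = 4.692 MPa
  B: tau_max = (2 × 2406) / (π × 0.06467^3) = 5.663 × 10⁶ Pa = 5.663 MPa
5.663 MPa > 4.692 MPa, so B is larger.
Final answer: B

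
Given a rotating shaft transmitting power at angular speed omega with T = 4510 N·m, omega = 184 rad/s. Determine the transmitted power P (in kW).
Model: a rotating shaft transmitting power at angular speed omega, so P = T·omega.
Substitute:
  P = 4510 × 184
  P = 829800 W
Convert: P = 829800 W = 829.8 kW
Final answer: P = 829.8 kW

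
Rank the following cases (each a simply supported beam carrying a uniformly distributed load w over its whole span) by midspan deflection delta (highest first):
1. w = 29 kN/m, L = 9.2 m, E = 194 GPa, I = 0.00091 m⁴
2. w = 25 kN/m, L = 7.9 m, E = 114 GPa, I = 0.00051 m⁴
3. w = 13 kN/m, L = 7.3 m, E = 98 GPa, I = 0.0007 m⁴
Model: a simply supported beam carrying a uniformly distributed load w over its whole span, so delta = (5·w·L^4) / (384·E·I) (SI units).
  Case 1: delta = (5 × 29000 × 9.2^4) / (384 × (1.94 × 10¹¹) × 0.00091) = 0.01532 m = 15.32 mm
  Case 2: delta = (5 × 25000 × 7.9^4) / (384 × (1.14 × 10¹¹) × 0.00051) = 0.02181 m = 21.81 mm
  Case 3: delta = (5 × 13000 × 7.3^4) / (384 × (9.8 × 10¹⁰) × 0.0007) = 0.007007 m = 7.007 mm
Ordering: 21.81 mm (case 2) > 15.32 mm (case 1) > 7.007 mm (case 3)
Final answer: 2, 1, 3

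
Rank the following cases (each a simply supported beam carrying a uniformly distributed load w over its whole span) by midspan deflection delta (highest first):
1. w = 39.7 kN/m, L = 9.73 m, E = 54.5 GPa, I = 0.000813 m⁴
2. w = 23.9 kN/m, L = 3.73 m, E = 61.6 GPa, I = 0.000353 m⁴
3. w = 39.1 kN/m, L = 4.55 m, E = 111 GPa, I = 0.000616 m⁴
Model: a simply supported beam carrying a uniformly distributed load w over its whole span, so delta = (5·w·L^4) / (384·E·I) (SI units).
  Case 1: delta = (5 × 39700 × 9.73^4) / (384 × (5.45 × 10¹⁰) × 0.000813) = 0.1046 m = 104.6 mm
  Case 2: delta = (5 × 23900 × 3.73^4) / (384 × (6.16 × 10¹⁰) × 0.000353) = 0.00277 m = 2.77 mm
  Case 3: delta = (5 × 39100 × 4.55^4) / (384 × (1.11 × 10¹¹) × 0.000616) = 0.003191 m = 3.191 mm
Ordering: 104.6 mm (case 1) > 3.191 mm (case 3) > 2.77 mm (case 2)
Final answer: 1, 3, 2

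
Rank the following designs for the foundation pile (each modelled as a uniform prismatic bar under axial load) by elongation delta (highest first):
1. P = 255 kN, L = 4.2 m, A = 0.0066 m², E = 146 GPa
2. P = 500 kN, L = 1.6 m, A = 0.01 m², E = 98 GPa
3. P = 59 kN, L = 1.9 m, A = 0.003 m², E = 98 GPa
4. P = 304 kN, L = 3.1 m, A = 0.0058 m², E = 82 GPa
Model: a uniform prismatic bar under axial load, so delta = (P·L) / (A·E) (SI units).
  Case 1: delta = (255000 × 4.2) / (0.0066 × (1.46 × 10¹¹)) = 0.001111 m = 1.111 mm
  Case 2: delta = (500000 × 1.6) / (0.01 × (9.8 × 10¹⁰)) = 0.0008163 m = 0.8163 mm
  Case 3: delta = (59000 × 1.9) / (0.003 × (9.8 × 10¹⁰)) = 0.0003813 m = 0.3813 mm
  Case 4: delta = (304000 × 3.1) / (0.0058 × (8.2 × 10¹⁰)) = 0.001981 m = 1.981 mm
Ordering: 1.981 mm (case 4) > 1.111 mm (case 1) > 0.8163 mm (case 2) > 0.3813 mm (case 3)
Final answer: 4, 1, 2, 3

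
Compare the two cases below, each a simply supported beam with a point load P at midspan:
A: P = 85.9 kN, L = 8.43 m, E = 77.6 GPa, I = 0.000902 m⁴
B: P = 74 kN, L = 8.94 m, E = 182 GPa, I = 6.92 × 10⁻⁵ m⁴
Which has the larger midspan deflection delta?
Model: a simply supported beam with a point load P at midspan, so delta = (P·L^3) / (48·E·I) (SI units).
  A: delta = (85900 × 8.43^3) / (48 × (7.76 × 10¹⁰) × 0.000902) = 0.01532 m = 15.32 mm
  B: delta = (74000 × 8.94^3) / (48 × (1.82 × 10¹¹) × (6.92 × 10⁻⁵)) = 0.08746 m = 87.46 mm
87.46 mm > 15.32 mm, so B is larger.
Final answer: B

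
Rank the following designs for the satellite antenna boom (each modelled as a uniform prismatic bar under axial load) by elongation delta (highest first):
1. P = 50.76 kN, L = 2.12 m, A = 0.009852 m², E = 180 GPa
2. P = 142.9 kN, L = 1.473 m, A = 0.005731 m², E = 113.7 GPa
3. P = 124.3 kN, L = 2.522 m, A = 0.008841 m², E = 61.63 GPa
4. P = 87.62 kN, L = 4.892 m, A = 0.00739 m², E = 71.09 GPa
Model: a uniform prismatic bar under axial load, so delta = (P·L) / (A·E) (SI units).
  Case 1: delta = (50760 × 2.12) / (0.009852 × (1.8 × 10¹¹)) = 6.068 × 10⁻⁵ m = 0.06068 mm
  Case 2: delta = (142900 × 1.473) / (0.005731 × (1.137 × 10¹¹)) = 0.000323 m = 0.323 mm
  Case 3: delta = (124300 × 2.522) / (0.008841 × (6.163 × 10¹⁰)) = 0.0005753 m = 0.5753 mm
  Case 4: delta = (87620 × 4.892) / (0.00739 × (7.109 × 10¹⁰)) = 0.0008159 m = 0.8159 mm
Ordering: 0.8159 mm (case 4) > 0.5753 mm (case 3) > 0.323 mm (case 2) > 0.06068 mm (case 1)
Final answer: 4, 3, 2, 1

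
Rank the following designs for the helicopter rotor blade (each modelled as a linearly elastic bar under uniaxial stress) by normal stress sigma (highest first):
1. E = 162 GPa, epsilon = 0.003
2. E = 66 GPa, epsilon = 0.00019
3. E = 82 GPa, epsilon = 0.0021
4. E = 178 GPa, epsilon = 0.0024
Model: a linearly elastic bar under uniaxial stress, so sigma = E·epsilon (SI units).
  Case 1: sigma = (1.62 × 10¹¹) × 0.003 = 4.86 × 10⁸ Pa = 486 MPa
  Case 2: sigma = (6.6 × 10¹⁰) × 0.00019 = 1.254 × 10⁷ Pa = 12.54 MPa
  Case 3: sigma = (8.2 × 10¹⁰) × 0.0021 = 1.722 × 10⁸ Pa = 172.2 MPa
  Case 4: sigma = (1.78 × 10¹¹) × 0.0024 = 4.272 × 10⁸ Pa = 427.2 MPa
Ordering: 486 MPa (case 1) > 427.2 MPa (case 4) > 172.2 MPa (case 3) > 12.54 MPa (case 2)
Final answer: 1, 4, 3, 2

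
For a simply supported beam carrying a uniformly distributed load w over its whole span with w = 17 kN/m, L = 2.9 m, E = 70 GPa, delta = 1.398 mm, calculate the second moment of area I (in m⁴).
Model: a simply supported beam carrying a uniformly distributed load w over its whole span, so delta = (5·w·L^4) / (384·E·I).
Solve for I: I = (5·w·L^4) / (384·delta·E).
Convert to SI units:
  w = 17 kN/m = 17000 N/m
  E = 70 GPa = 7 × 10¹⁰ Pa
  delta = 1.398 mm = 0.001398 m
Substitute:
  I = (5 × 17000 × 2.9^4) / (384 × 0.001398 × (7 × 10¹⁰))
  I = 0.00016 m⁴
Final answer: I = 0.00016 m⁴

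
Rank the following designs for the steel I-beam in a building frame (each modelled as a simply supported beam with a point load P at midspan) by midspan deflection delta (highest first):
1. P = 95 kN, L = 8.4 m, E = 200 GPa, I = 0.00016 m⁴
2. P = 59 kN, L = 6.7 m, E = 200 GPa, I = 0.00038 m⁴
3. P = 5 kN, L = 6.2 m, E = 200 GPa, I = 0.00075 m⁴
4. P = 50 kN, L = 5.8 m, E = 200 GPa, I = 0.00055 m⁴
Model: a simply supported beam with a point load P at midspan, so delta = (P·L^3) / (48·E·I) (SI units).
  Case 1: delta = (95000 × 8.4^3) / (48 × (2 × 10¹¹) × 0.00016) = 0.03666 m = 36.66 mm
  Case 2: delta = (59000 × 6.7^3) / (48 × (2 × 10¹¹) × 0.00038) = 0.004864 m = 4.864 mm
  Case 3: delta = (5000 × 6.2^3) / (48 × (2 × 10¹¹) × 0.00075) = 0.0001655 m = 0.1655 mm
  Case 4: delta = (50000 × 5.8^3) / (48 × (2 × 10¹¹) × 0.00055) = 0.001848 m = 1.848 mm
Ordering: 36.66 mm (case 1) > 4.864 mm (case 2) > 1.848 mm (case 4) > 0.1655 mm (case 3)
Final answer: 1, 2, 4, 3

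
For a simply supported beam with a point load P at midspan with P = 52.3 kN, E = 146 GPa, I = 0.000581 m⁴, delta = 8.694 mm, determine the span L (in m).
Model: a simply supported beam with a point load P at midspan, so delta = (P·L^3) / (48·E·I).
Solve for L: L = ((48·delta·E·I) / P)^(1/3).
Convert to SI units:
  P = 52.3 kN = 52300 N
  E = 146 GPa = 1.46 × 10¹¹ Pa
  delta = 8.694 mm = 0.008694 m
Substitute:
  L = ((48 × 0.008694 × (1.46 × 10¹¹) × 0.000581) / 52300)^(1/3)
  L = 8.78 m
Final answer: L = 8.78 m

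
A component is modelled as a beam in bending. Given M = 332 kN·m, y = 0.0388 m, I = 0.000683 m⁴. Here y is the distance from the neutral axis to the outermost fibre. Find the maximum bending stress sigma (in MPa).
Model: a beam in bending, so sigma = (M·y) / I.
Convert to SI units:
  M = 332 kN·m = 332000 N·m
Substitute:
  sigma = (332000 × 0.0388) / 0.000683
  sigma = 1.886 × 10⁷ Pa
Convert: sigma = 1.886 × 10⁷ Pa = 18.86 MPa
Final answer: sigma = 18.86 MPa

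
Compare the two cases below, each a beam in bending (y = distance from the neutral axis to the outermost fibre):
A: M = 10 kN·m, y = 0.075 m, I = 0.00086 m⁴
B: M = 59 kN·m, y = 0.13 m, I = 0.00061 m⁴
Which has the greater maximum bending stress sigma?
Model: a beam in bending (y = distance from the neutral axis to the outermost fibre), so sigma = (M·y) / I (SI units).
  A: sigma = (10000 × 0.075) / 0.00086 = 872100 Pa = 0.8721 MPa
  B: sigma = (59000 × 0.13) / 0.00061 = 1.257 × 10⁷ Pa = 12.57 MPa
12.57 MPa > 0.8721 MPa, so B is larger.
Final answer: B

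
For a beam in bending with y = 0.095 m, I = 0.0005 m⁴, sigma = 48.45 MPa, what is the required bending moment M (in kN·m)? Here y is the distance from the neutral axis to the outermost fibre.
Model: a beam in bending, so sigma = (M·y) / I.
Solve for M: M = (sigma·I) / y.
Convert to SI units:
  sigma = 48.45 MPa = 4.845 × 10⁷ Pa
Substitute:
  M = ((4.845 × 10⁷) × 0.0005) / 0.095
  M = 255000 N·m
Convert: M = 255000 N·m = 255 kN·m
Final answer: M = 255 kN·m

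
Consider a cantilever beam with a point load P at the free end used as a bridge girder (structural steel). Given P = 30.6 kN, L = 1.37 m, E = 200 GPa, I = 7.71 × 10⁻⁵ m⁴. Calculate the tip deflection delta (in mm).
Model: a cantilever beam with a point load P at the free end, so delta = (P·L^3) / (3·E·I).
Convert to SI units:
  P = 30.6 kN = 30600 N
  E = 200 GPa = 2 × 10¹¹ Pa
Substitute:
  delta = (30600 × 1.37^3) / (3 × (2 × 10¹¹) × (7.71 × 10⁻⁵))
  delta = 0.001701 m
Convert: delta = 0.001701 m = 1.701 mm
Final answer: delta = 1.701 mm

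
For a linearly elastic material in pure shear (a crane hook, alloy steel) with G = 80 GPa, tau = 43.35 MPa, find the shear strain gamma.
Model: a linearly elastic material in pure shear, so tau = G·gamma.
Solve for gamma: gamma = tau / G.
Convert to SI units:
  G = 80 GPa = 8 × 10¹⁰ Pa
  tau = 43.35 MPa = 4.335 × 10⁷ Pa
Substitute:
  gamma = (4.335 × 10⁷) / (8 × 10¹⁰)
  gamma = 0.0005419
Final answer: gamma = 0.0005419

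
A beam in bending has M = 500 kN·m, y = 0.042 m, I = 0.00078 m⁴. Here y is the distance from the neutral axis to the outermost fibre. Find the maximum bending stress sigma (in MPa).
Model: a beam in bending, so sigma = (M·y) / I.
Convert to SI units:
  M = 500 kN·m = 500000 N·m
Substitute:
  sigma = (500000 × 0.042) / 0.00078
  sigma = 2.692 × 10⁷ Pa
Convert: sigma = 2.692 × 10⁷ Pa = 26.92 MPa
Final answer: sigma = 26.92 MPa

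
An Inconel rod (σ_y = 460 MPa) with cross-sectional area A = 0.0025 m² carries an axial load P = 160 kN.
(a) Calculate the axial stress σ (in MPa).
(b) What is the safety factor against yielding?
(a) Axial stress σ = P/A. Convert P = 160 kN = 160000 N.
  σ = 160000 / 0.0025 = 6.4 × 10⁷ Pa = 64 MPa
(b) Safety factor SF = σ_y/σ = 460 / 64 = 7.188
Final answer: (a) σ = 64 MPa, (b) SF = 7.188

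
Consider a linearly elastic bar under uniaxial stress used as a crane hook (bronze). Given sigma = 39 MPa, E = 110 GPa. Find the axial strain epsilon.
Model: a linearly elastic bar under uniaxial stress, so epsilon = sigma / E.
Convert to SI units:
  sigma = 39 MPa = 3.9 × 10⁷ Pa
  E = 110 GPa = 1.1 × 10¹¹ Pa
Substitute:
  epsilon = (3.9 × 10⁷) / (1.1 × 10¹¹)
  epsilon = 0.0003545
Final answer: epsilon = 0.0003545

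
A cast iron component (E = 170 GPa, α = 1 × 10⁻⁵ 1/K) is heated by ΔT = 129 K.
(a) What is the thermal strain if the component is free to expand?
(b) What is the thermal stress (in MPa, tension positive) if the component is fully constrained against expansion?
(a) Free thermal strain ε_th = α·ΔT = (1 × 10⁻⁵) × 129 = 0.00129
(b) Fully constrained, the expansion is suppressed, so σ = -E·α·ΔT. Convert E = 170 GPa = 1.7 × 10¹¹ Pa.
  σ = -(1.7 × 10¹¹) × (1 × 10⁻⁵) × 129 = -2.193 × 10⁸ Pa = -219.3 MPa (compressive)
Final answer: (a) ε_th = 0.00129, (b) σ = -219.3 MPa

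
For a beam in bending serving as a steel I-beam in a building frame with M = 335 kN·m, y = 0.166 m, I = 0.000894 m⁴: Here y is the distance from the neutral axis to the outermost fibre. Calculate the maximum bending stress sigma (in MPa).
Model: a beam in bending, so sigma = (M·y) / I.
Convert to SI units:
  M = 335 kN·m = 335000 N·m
Substitute:
  sigma = (335000 × 0.166) / 0.000894
  sigma = 6.22 × 10⁷ Pa
Convert: sigma = 6.22 × 10⁷ Pa = 62.2 MPa
Final answer: sigma = 62.2 MPa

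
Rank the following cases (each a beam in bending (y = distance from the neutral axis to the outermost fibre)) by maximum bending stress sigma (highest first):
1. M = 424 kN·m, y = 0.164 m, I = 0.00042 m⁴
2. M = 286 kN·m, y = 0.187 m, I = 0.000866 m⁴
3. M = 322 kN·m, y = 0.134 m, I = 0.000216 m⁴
Model: a beam in bending (y = distance from the neutral axis to the outermost fibre), so sigma = (M·y) / I (SI units).
  Case 1: sigma = (424000 × 0.164) / 0.00042 = 1.656 × 10⁸ Pa = 165.6 MPa
  Case 2: sigma = (286000 × 0.187) / 0.000866 = 6.176 × 10⁷ Pa = 61.76 MPa
  Case 3: sigma = (322000 × 0.134) / 0.000216 = 1.998 × 10⁸ Pa = 199.8 MPa
Ordering: 199.8 MPa (case 3) > 165.6 MPa (case 1) > 61.76 MPa (case 2)
Final answer: 3, 1, 2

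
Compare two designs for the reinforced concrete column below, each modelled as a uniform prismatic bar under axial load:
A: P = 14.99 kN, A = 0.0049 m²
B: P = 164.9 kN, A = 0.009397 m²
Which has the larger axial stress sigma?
Model: a uniform prismatic bar under axial load, so sigma = P / A (SI units).
  A: sigma = 14990 / 0.0049 = 3.059 × 10⁶ Pa = 3.059 MPa
  B: sigma = 164900 / 0.009397 = 1.755 × 10⁷ Pa = 17.55 MPa
17.55 MPa > 3.059 MPa, so B is larger.
Final answer: B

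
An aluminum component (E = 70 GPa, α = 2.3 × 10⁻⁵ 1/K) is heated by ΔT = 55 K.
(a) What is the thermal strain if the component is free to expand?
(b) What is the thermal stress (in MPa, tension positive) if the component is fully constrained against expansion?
(a) Free thermal strain ε_th = α·ΔT = (2.3 × 10⁻⁵) × 55 = 0.001265
(b) Fully constrained, the expansion is suppressed, so σ = -E·α·ΔT. Convert E = 70 GPa = 7 × 10¹⁰ Pa.
  σ = -(7 × 10¹⁰) × (2.3 × 10⁻⁵) × 55 = -8.855 × 10⁷ Pa = -88.55 MPa (compressive)
Final answer: (a) ε_th = 0.001265, (b) σ = -88.55 MPa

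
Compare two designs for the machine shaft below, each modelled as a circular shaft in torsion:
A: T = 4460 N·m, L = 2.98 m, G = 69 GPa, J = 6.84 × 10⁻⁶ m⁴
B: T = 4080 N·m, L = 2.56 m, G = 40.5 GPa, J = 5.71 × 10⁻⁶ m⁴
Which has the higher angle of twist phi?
Model: a circular shaft in torsion, so phi = (T·L) / (G·J) (SI units).
  A: phi = (4460 × 2.98) / ((6.9 × 10¹⁰) × (6.84 × 10⁻⁶)) = 0.02816 rad = 1.613°
  B: phi = (4080 × 2.56) / ((4.05 × 10¹⁰) × (5.71 × 10⁻⁶)) = 0.04517 rad = 2.588°
2.588° > 1.613°, so B is larger.
Final answer: B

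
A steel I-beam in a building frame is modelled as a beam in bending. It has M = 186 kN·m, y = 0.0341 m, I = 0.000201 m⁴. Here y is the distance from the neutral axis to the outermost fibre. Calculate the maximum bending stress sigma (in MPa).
Model: a beam in bending, so sigma = (M·y) / I.
Convert to SI units:
  M = 186 kN·m = 186000 N·m
Substitute:
  sigma = (186000 × 0.0341) / 0.000201
  sigma = 3.156 × 10⁷ Pa
Convert: sigma = 3.156 × 10⁷ Pa = 31.56 MPa
Final answer: sigma = 31.56 MPa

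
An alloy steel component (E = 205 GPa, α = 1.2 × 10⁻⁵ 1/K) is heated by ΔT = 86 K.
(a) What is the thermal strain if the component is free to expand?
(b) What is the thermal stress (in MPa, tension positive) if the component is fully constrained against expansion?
(a) Free thermal strain ε_th = α·ΔT = (1.2 × 10⁻⁵) × 86 = 0.001032
(b) Fully constrained, the expansion is suppressed, so σ = -E·α·ΔT. Convert E = 205 GPa = 2.05 × 10¹¹ Pa.
  σ = -(2.05 × 10¹¹) × (1.2 × 10⁻⁵) × 86 = -2.116 × 10⁸ Pa = -211.6 MPa (compressive)
Final answer: (a) ε_th = 0.001032, (b) σ = -211.6 MPa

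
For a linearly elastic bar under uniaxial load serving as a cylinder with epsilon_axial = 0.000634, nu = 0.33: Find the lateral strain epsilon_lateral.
Model: a linearly elastic bar under uniaxial load, so epsilon_lateral = -nu·epsilon_axial.
Substitute:
  epsilon_lateral = -(0.33 × 0.000634)
  epsilon_lateral = -0.0002092
Final answer: epsilon_lateral = -0.0002092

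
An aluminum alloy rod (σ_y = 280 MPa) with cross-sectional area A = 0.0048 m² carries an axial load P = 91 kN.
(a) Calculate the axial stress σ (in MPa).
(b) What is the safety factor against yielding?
(a) Axial stress σ = P/A. Convert P = 91 kN = 91000 N.
  σ = 91000 / 0.0048 = 1.896 × 10⁷ Pa = 18.96 MPa
(b) Safety factor SF = σ_y/σ = 280 / 18.96 = 14.77
Final answer: (a) σ = 18.96 MPa, (b) SF = 14.77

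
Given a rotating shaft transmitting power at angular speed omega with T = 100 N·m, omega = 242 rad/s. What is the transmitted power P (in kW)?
Model: a rotating shaft transmitting power at angular speed omega, so P = T·omega.
Substitute:
  P = 100 × 242
  P = 24200 W
Convert: P = 24200 W = 24.2 kW
Final answer: P = 24.2 kW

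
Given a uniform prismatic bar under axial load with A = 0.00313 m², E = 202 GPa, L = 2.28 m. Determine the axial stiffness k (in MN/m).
Model: a uniform prismatic bar under axial load, so k = (A·E) / L.
Convert to SI units:
  E = 202 GPa = 2.02 × 10¹¹ Pa
Substitute:
  k = (0.00313 × (2.02 × 10¹¹)) / 2.28
  k = 2.773 × 10⁸ N/m
Convert: k = 2.773 × 10⁸ N/m = 277.3 MN/m
Final answer: k = 277.3 MN/m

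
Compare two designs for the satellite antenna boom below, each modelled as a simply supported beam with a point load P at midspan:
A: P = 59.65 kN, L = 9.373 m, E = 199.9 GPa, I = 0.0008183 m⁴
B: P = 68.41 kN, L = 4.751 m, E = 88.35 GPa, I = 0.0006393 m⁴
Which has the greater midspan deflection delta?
Model: a simply supported beam with a point load P at midspan, so delta = (P·L^3) / (48·E·I) (SI units).
  A: delta = (59650 × 9.373^3) / (48 × (1.999 × 10¹¹) × 0.0008183) = 0.006256 m = 6.256 mm
  B: delta = (68410 × 4.751^3) / (48 × (8.835 × 10¹⁰) × 0.0006393) = 0.002706 m = 2.706 mm
6.256 mm > 2.706 mm, so A is larger.
Final answer: A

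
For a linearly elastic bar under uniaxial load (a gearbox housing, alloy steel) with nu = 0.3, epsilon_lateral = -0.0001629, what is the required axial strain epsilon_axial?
Model: a linearly elastic bar under uniaxial load, so epsilon_lateral = -nu·epsilon_axial.
Solve for epsilon_axial: epsilon_axial = -epsilon_lateral / nu.
Substitute:
  epsilon_axial = -(-0.0001629) / 0.3
  epsilon_axial = 0.000543
Final answer: epsilon_axial = 0.000543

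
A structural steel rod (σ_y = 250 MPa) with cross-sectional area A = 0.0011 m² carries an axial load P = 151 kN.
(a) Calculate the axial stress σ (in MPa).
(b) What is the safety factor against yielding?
(a) Axial stress σ = P/A. Convert P = 151 kN = 151000 N.
  σ = 151000 / 0.0011 = 1.373 × 10⁸ Pa = 137.3 MPa
(b) Safety factor SF = σ_y/σ = 250 / 137.3 = 1.821
Final answer: (a) σ = 137.3 MPa, (b) SF = 1.821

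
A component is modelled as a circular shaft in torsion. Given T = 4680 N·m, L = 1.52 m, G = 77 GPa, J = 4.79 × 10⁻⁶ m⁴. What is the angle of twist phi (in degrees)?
Model: a circular shaft in torsion, so phi = (T·L) / (G·J).
Convert to SI units:
  G = 77 GPa = 7.7 × 10¹⁰ Pa
Substitute:
  phi = (4680 × 1.52) / ((7.7 × 10¹⁰) × (4.79 × 10⁻⁶))
  phi = 0.01929 rad
Convert to degrees: phi = 0.01929 × 180/π = 1.105°
Final answer: phi = 1.105°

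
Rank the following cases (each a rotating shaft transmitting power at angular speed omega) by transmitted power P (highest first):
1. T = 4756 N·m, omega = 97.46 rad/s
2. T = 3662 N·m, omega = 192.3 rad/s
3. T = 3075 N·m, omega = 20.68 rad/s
Model: a rotating shaft transmitting power at angular speed omega, so P = T·omega (SI units).
  Case 1: P = 4756 × 97.46 = 463500 W = 463.5 kW
  Case 2: P = 3662 × 192.3 = 704200 W = 704.2 kW
  Case 3: P = 3075 × 20.68 = 63590 W = 63.59 kW
Ordering: 704.2 kW (case 2) > 463.5 kW (case 1) > 63.59 kW (case 3)
Final answer: 2, 1, 3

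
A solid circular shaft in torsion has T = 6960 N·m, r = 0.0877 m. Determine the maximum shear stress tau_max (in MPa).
Model: a solid circular shaft in torsion, so tau_max = (2·T) / (π·r^3).
Substitute:
  tau_max = (2 × 6960) / (π × 0.0877^3)
  tau_max = 6.569 × 10⁶ Pa
Convert: tau_max = 6.569 × 10⁶ Pa = 6.569 MPa
Final answer: tau_max = 6.569 MPa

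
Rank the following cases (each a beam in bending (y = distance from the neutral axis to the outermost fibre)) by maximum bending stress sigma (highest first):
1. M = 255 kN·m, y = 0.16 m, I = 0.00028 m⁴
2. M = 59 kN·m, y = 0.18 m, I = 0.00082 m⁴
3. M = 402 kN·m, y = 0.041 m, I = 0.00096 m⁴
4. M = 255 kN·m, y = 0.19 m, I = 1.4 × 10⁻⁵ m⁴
Model: a beam in bending (y = distance from the neutral axis to the outermost fibre), so sigma = (M·y) / I (SI units).
  Case 1: sigma = (255000 × 0.16) / 0.00028 = 1.457 × 10⁸ Pa = 145.7 MPa
  Case 2: sigma = (59000 × 0.18) / 0.00082 = 1.295 × 10⁷ Pa = 12.95 MPa
  Case 3: sigma = (402000 × 0.041) / 0.00096 = 1.717 × 10⁷ Pa = 17.17 MPa
  Case 4: sigma = (255000 × 0.19) / (1.4 × 10⁻⁵) = 3.461 × 10⁹ Pa = 3461 MPa
Ordering: 3461 MPa (case 4) > 145.7 MPa (case 1) > 17.17 MPa (case 3) > 12.95 MPa (case 2)
Final answer: 4, 1, 3, 2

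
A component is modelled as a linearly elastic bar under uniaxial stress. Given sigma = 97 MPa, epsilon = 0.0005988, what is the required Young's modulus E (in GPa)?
Model: a linearly elastic bar under uniaxial stress, so epsilon = sigma / E.
Solve for E: E = sigma / epsilon.
Convert to SI units:
  sigma = 97 MPa = 9.7 × 10⁷ Pa
Substitute:
  E = (9.7 × 10⁷) / 0.0005988
  E = 1.62 × 10¹¹ Pa
Convert: E = 1.62 × 10¹¹ Pa = 162 GPa
Final answer: E = 162 GPa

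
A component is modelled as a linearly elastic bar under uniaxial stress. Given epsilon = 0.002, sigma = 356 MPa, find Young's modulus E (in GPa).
Model: a linearly elastic bar under uniaxial stress, so sigma = E·epsilon.
Solve for E: E = sigma / epsilon.
Convert to SI units:
  sigma = 356 MPa = 3.56 × 10⁸ Pa
Substitute:
  E = (3.56 × 10⁸) / 0.002
  E = 1.78 × 10¹¹ Pa
Convert: E = 1.78 × 10¹¹ Pa = 178 GPa
Final answer: E = 178 GPa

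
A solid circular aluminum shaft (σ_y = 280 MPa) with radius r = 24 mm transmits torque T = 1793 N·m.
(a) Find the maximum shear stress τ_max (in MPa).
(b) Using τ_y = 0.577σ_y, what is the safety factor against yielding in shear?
(a) For a solid circular shaft, τ_max = T·r/J with J = π·r^4/2, i.e. τ_max = 2·T / (π·r^3). Convert r = 24 mm = 0.024 m.
  τ_max = (2 × 1793) / (π × 0.024^3) = 8.257 × 10⁷ Pa = 82.57 MPa
(b) τ_y = 0.577 × 280 = 161.56 MPa
  SF = τ_y/τ_max = 161.56 / 82.57 = 1.957
Final answer: (a) τ_max = 82.57 MPa, (b) SF = 1.957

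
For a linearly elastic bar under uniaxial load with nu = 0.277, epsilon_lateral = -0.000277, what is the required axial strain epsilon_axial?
Model: a linearly elastic bar under uniaxial load, so epsilon_lateral = -nu·epsilon_axial.
Solve for epsilon_axial: epsilon_axial = -epsilon_lateral / nu.
Substitute:
  epsilon_axial = -(-0.000277) / 0.277
  epsilon_axial = 0.001
Final answer: epsilon_axial = 0.001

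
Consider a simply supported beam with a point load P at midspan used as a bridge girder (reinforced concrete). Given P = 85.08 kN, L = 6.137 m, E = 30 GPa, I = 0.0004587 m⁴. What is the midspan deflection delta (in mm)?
Model: a simply supported beam with a point load P at midspan, so delta = (P·L^3) / (48·E·I).
Convert to SI units:
  P = 85.08 kN = 85080 N
  E = 30 GPa = 3 × 10¹⁰ Pa
Substitute:
  delta = (85080 × 6.137^3) / (48 × (3 × 10¹⁰) × 0.0004587)
  delta = 0.02977 m
Convert: delta = 0.02977 m = 29.77 mm
Final answer: delta = 29.77 mm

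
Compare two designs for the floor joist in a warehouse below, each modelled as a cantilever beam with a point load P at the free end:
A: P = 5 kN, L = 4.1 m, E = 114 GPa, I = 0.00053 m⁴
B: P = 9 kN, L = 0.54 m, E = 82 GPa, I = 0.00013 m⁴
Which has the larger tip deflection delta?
Model: a cantilever beam with a point load P at the free end, so delta = (P·L^3) / (3·E·I) (SI units).
  A: delta = (5000 × 4.1^3) / (3 × (1.14 × 10¹¹) × 0.00053) = 0.001901 m = 1.901 mm
  B: delta = (9000 × 0.54^3) / (3 × (8.2 × 10¹⁰) × 0.00013) = 4.431 × 10⁻⁵ m = 0.04431 mm
1.901 mm > 0.04431 mm, so A is larger.
Final answer: A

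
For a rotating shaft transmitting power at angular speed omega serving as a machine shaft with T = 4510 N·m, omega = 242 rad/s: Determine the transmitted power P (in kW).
Model: a rotating shaft transmitting power at angular speed omega, so P = T·omega.
Substitute:
  P = 4510 × 242
  P = 1.091 × 10⁶ W
Convert: P = 1.091 × 10⁶ W = 1091 kW
Final answer: P = 1091 kW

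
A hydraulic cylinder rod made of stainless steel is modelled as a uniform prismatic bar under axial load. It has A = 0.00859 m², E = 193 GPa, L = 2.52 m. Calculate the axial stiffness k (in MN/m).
Model: a uniform prismatic bar under axial load, so k = (A·E) / L.
Convert to SI units:
  E = 193 GPa = 1.93 × 10¹¹ Pa
Substitute:
  k = (0.00859 × (1.93 × 10¹¹)) / 2.52
  k = 6.579 × 10⁸ N/m
Convert: k = 6.579 × 10⁸ N/m = 657.9 MN/m
Final answer: k = 657.9 MN/m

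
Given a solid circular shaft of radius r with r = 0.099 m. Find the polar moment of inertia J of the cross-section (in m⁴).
Model: a solid circular shaft of radius r, so J = (π·r^4) / 2.
Substitute:
  J = (π × 0.099^4) / 2
  J = 0.0001509 m⁴
Final answer: J = 0.0001509 m⁴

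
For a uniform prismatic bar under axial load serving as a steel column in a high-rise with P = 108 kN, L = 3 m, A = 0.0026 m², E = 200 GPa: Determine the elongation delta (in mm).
Model: a uniform prismatic bar under axial load, so delta = (P·L) / (A·E).
Convert to SI units:
  P = 108 kN = 108000 N
  E = 200 GPa = 2 × 10¹¹ Pa
Substitute:
  delta = (108000 × 3) / (0.0026 × (2 × 10¹¹))
  delta = 0.0006231 m
Convert: delta = 0.0006231 m = 0.6231 mm
Final answer: delta = 0.6231 mm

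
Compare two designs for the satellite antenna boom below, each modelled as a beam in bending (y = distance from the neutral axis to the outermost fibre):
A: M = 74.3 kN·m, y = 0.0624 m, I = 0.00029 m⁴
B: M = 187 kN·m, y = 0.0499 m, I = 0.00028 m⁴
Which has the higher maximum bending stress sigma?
Model: a beam in bending (y = distance from the neutral axis to the outermost fibre), so sigma = (M·y) / I (SI units).
  A: sigma = (74300 × 0.0624) / 0.00029 = 1.599 × 10⁷ Pa = 15.99 MPa
  B: sigma = (187000 × 0.0499) / 0.00028 = 3.333 × 10⁷ Pa = 33.33 MPa
33.33 MPa > 15.99 MPa, so B is larger.
Final answer: B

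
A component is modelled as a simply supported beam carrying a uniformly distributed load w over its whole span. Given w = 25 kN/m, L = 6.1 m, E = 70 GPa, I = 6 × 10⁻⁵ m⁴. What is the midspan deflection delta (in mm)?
Model: a simply supported beam carrying a uniformly distributed load w over its whole span, so delta = (5·w·L^4) / (384·E·I).
Convert to SI units:
  w = 25 kN/m = 25000 N/m
  E = 70 GPa = 7 × 10¹⁰ Pa
Substitute:
  delta = (5 × 25000 × 6.1^4) / (384 × (7 × 10¹⁰) × (6 × 10⁻⁵))
  delta = 0.1073 m
Convert: delta = 0.1073 m = 107.3 mm
Final answer: delta = 107.3 mm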